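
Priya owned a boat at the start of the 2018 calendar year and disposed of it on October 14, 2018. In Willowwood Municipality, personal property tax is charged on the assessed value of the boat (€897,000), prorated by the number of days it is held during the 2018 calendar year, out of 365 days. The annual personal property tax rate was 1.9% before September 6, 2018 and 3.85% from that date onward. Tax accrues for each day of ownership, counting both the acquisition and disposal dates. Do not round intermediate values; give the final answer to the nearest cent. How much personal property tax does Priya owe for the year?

€15,269.89

January 1 – September 5, 2018: 248 days at 1.9% → €897,000 × 1.9% × 248/365 = €11,579.9014
September 6 – October 14, 2018: 39 days at 3.85% → €897,000 × 3.85% × 39/365 = €3,689.9877
Total = €15,269.8890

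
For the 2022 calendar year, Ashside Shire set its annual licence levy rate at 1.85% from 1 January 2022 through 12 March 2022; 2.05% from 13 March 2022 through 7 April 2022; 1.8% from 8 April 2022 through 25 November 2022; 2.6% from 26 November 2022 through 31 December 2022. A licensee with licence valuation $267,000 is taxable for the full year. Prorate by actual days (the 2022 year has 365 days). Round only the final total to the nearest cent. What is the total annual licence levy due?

$5,090.19

1 January – 12 March 2022: 71 days at 1.85% → $267,000 × 1.85% × 71/365 = $960.8342
13 March – 7 April 2022: 26 days at 2.05% → $267,000 × 2.05% × 26/365 = $389.8932
8 April – 25 November 2022: 232 days at 1.8% → $267,000 × 1.8% × 232/365 = $3,054.7726
26 November – 31 December 2022: 36 days at 2.6% → $267,000 × 2.6% × 36/365 = $684.6904
Total = $5,090.1904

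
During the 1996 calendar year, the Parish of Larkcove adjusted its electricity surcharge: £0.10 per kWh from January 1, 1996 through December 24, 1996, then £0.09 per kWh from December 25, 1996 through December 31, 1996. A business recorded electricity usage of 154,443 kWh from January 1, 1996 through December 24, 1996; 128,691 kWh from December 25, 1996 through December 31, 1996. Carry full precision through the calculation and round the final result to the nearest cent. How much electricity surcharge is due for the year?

£27026.49

January 1 – December 24, 1996: 154,443 kWh at £0.10/kWh → £15444.30
December 25 – December 31, 1996: 128,691 kWh at £0.09/kWh → £11582.19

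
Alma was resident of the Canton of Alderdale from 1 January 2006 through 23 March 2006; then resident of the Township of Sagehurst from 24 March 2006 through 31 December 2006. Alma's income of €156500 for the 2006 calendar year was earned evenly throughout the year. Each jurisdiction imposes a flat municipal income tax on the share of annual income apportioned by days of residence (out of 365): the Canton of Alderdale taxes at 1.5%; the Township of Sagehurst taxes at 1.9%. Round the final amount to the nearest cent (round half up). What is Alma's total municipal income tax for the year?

The Canton of Alderdale, 1 January – 23 March 2006: 82 days → €156500 × 1.5% × 82/365 = €527.3836
The Township of Sagehurst, 24 March – 31 December 2006: 283 days → €156500 × 1.9% × 283/365 = €2305.4808
Total = €2832.8644

€2832.86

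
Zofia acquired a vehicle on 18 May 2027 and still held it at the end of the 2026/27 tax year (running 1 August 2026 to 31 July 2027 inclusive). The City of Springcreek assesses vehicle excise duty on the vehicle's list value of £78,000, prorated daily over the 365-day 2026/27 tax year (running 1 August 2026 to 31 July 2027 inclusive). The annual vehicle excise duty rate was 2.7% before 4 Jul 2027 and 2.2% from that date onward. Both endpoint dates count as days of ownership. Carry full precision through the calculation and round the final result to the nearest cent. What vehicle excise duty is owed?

18 May – 3 Jul 2027: 47 days at 2.7% → £78,000 × 2.7% × 47/365 = £271.1836
4 Jul – 31 Jul 2027: 28 days at 2.2% → £78,000 × 2.2% × 28/365 = £131.6384
Total = £402.8219

£402.82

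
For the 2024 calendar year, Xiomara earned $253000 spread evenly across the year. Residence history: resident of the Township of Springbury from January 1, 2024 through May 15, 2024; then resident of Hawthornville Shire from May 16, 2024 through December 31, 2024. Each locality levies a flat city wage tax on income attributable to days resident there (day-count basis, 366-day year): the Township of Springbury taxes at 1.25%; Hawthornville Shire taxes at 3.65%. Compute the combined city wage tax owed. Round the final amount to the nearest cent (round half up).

$6978.24

The Township of Springbury, January 1 – May 15, 2024: 136 days → $253000 × 1.25% × 136/366 = $1175.1366
Hawthornville Shire, May 16 – December 31, 2024: 230 days → $253000 × 3.65% × 230/366 = $5803.1011
Total = $6978.2377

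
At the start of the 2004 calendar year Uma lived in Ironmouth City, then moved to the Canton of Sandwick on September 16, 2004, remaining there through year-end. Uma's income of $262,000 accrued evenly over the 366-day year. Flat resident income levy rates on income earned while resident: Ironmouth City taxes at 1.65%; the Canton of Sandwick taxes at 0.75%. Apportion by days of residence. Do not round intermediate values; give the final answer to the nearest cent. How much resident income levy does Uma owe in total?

$3,633.64

Ironmouth City, January 1 – September 15, 2004: 259 days → $262,000 × 1.65% × 259/366 = $3,059.1721
The Canton of Sandwick, September 16 – December 31, 2004: 107 days → $262,000 × 0.75% × 107/366 = $574.4672
Total = $3,633.6393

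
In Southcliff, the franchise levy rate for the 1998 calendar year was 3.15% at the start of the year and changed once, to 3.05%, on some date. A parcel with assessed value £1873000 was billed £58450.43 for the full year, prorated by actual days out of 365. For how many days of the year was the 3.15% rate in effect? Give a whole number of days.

258 days

Let d = days at the first rate; then 365 − d days at the second rate.
£1873000 × [3.15%·d + 3.05%·(365−d)] / 365 = £58450.43
Solving gives d = 258, so the new rate took effect on 16 September 1998.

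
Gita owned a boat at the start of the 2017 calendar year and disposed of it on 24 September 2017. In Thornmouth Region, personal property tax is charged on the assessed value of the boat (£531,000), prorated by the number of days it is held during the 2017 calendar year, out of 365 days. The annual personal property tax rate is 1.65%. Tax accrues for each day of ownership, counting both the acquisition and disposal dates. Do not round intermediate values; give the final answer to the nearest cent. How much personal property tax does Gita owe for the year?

Days held (1 January – 24 September 2017): 267 out of 365
Tax = £531,000 × 1.65% × 267/365 = £6,409.0973

£6,409.10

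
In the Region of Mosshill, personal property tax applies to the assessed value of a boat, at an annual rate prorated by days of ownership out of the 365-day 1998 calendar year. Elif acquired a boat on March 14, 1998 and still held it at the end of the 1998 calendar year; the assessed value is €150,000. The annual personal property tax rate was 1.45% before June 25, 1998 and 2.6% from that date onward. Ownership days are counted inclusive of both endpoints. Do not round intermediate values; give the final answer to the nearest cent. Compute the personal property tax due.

March 14 – June 24, 1998: 103 days at 1.45% → €150,000 × 1.45% × 103/365 = €613.7671
June 25 – December 31, 1998: 190 days at 2.6% → €150,000 × 2.6% × 190/365 = €2,030.1370
Total = €2,643.9041

€2,643.90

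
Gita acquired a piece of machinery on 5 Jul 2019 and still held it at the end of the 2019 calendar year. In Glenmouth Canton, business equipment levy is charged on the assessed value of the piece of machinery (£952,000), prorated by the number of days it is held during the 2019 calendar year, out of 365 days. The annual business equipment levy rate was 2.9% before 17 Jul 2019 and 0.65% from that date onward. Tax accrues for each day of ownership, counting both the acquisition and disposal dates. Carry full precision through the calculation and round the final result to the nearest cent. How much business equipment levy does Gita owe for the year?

£3,755.84

5 Jul – 16 Jul 2019: 12 days at 2.9% → £952,000 × 2.9% × 12/365 = £907.6603
17 Jul – 31 Dec 2019: 168 days at 0.65% → £952,000 × 0.65% × 168/365 = £2,848.1753
Total = £3,755.8356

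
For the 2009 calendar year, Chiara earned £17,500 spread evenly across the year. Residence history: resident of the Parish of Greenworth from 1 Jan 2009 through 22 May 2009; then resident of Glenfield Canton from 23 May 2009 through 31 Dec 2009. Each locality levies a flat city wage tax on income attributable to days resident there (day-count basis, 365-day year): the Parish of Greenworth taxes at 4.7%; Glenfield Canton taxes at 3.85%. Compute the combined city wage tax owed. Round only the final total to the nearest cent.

The Parish of Greenworth, 1 Jan – 22 May 2009: 142 days → £17,500 × 4.7% × 142/365 = £319.9863
Glenfield Canton, 23 May – 31 Dec 2009: 223 days → £17,500 × 3.85% × 223/365 = £411.6336
Total = £731.6199

£731.62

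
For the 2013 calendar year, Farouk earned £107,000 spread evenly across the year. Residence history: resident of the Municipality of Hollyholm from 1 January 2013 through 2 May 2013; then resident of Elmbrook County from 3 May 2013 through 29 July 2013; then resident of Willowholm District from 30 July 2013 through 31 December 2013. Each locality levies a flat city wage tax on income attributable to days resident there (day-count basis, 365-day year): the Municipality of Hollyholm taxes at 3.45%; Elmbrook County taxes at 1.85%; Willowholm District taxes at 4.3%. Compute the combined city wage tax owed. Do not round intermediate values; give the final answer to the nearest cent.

£3,664.97

The Municipality of Hollyholm, 1 January – 2 May 2013: 122 days → £107,000 × 3.45% × 122/365 = £1,233.8712
Elmbrook County, 3 May – 29 July 2013: 88 days → £107,000 × 1.85% × 88/365 = £477.2493
Willowholm District, 30 July – 31 December 2013: 155 days → £107,000 × 4.3% × 155/365 = £1,953.8493
Total = £3,664.9699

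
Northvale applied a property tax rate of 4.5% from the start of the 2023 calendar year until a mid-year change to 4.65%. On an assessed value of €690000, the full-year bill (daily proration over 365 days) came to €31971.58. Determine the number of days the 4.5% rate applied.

40 days

Let d = days at the first rate; then 365 − d days at the second rate.
€690000 × [4.5%·d + 4.65%·(365−d)] / 365 = €31971.58
Solving gives d = 40, so the new rate took effect on 10 Feb 2023.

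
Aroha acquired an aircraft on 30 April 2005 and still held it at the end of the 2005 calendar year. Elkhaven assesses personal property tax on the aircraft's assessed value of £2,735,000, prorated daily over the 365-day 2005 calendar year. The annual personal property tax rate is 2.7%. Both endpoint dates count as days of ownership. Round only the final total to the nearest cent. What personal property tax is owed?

Days held (30 April – 31 December 2005): 246 out of 365
Tax = £2,735,000 × 2.7% × 246/365 = £49,769.5068

£49,769.51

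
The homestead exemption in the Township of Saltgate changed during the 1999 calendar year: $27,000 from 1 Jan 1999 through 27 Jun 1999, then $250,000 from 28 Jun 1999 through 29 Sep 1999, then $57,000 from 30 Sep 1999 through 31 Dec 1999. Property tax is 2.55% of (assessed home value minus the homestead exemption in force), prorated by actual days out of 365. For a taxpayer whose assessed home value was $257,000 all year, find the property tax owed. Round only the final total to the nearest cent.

$4,205.61

1 Jan – 27 Jun 1999: 178 days, exemption $27,000 → ($257,000 − $27,000) × 2.55% × 178/365 = $2,860.1918
28 Jun – 29 Sep 1999: 94 days, exemption $250,000 → ($257,000 − $250,000) × 2.55% × 94/365 = $45.9699
30 Sep – 31 Dec 1999: 93 days, exemption $57,000 → ($257,000 − $57,000) × 2.55% × 93/365 = $1,299.4521
Total = $4,205.6137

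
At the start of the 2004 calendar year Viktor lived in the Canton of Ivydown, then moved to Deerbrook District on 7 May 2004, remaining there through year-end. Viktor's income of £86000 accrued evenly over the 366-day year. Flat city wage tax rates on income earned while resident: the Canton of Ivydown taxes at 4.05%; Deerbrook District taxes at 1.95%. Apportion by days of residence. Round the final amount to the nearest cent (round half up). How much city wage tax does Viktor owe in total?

£2303.67

The Canton of Ivydown, 1 January – 6 May 2004: 127 days → £86000 × 4.05% × 127/366 = £1208.5820
Deerbrook District, 7 May – 31 December 2004: 239 days → £86000 × 1.95% × 239/366 = £1095.0902
Total = £2303.6721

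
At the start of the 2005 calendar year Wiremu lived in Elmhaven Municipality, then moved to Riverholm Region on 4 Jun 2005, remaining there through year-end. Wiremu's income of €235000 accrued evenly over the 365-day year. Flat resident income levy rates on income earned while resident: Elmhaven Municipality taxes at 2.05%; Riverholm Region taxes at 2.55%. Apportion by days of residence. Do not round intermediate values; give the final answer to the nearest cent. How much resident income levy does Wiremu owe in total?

€5496.75

Elmhaven Municipality, 1 Jan – 3 Jun 2005: 154 days → €235000 × 2.05% × 154/365 = €2032.5890
Riverholm Region, 4 Jun – 31 Dec 2005: 211 days → €235000 × 2.55% × 211/365 = €3464.1575
Total = €5496.7466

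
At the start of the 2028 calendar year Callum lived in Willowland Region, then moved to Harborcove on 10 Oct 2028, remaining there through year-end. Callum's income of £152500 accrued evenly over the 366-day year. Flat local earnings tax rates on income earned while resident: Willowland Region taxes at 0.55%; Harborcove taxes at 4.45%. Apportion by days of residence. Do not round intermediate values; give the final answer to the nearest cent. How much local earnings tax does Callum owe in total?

Willowland Region, 1 Jan – 9 Oct 2028: 283 days → £152500 × 0.55% × 283/366 = £648.5417
Harborcove, 10 Oct – 31 Dec 2028: 83 days → £152500 × 4.45% × 83/366 = £1538.9583
Total = £2187.5000

£2187.50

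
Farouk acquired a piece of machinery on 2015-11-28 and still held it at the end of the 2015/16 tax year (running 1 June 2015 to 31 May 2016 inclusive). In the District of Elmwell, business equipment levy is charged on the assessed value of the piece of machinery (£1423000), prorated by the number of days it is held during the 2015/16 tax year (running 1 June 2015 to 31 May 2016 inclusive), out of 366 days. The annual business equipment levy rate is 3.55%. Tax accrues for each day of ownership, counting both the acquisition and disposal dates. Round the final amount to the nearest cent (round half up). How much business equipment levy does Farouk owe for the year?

Days held (2015-11-28 to 2016-05-31): 186 out of 366
Tax = £1423000 × 3.55% × 186/366 = £25672.3197

£25672.32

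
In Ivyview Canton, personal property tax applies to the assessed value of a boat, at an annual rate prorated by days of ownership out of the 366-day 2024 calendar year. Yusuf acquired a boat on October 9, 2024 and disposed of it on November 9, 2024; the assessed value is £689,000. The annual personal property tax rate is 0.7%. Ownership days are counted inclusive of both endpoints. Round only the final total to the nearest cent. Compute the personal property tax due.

£421.68

Days held (October 9 – November 9, 2024): 32 out of 366
Tax = £689,000 × 0.7% × 32/366 = £421.6831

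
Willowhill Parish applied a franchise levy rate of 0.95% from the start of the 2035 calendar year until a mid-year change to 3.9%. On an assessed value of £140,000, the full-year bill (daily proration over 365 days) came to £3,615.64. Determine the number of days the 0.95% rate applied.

163 days

Let d = days at the first rate; then 365 − d days at the second rate.
£140,000 × [0.95%·d + 3.9%·(365−d)] / 365 = £3,615.64
Solving gives d = 163, so the new rate took effect on 13 June 2035.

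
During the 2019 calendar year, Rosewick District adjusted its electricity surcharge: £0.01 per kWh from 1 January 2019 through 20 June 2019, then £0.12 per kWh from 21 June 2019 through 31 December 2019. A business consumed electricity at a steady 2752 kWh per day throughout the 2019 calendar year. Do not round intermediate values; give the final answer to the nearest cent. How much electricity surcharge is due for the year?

£68,772.48

1 January – 20 June 2019: 171 days × 2752 kWh/day = 470,592 kWh at £0.01/kWh → £4,705.92
21 June – 31 December 2019: 194 days × 2752 kWh/day = 533,888 kWh at £0.12/kWh → £64,066.56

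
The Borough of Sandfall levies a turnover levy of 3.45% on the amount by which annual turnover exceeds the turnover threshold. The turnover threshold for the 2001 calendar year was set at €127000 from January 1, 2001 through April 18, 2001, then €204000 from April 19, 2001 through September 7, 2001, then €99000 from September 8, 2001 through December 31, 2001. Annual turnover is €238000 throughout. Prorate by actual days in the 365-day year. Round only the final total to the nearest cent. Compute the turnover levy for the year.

€3100.37

January 1 – April 18, 2001: 108 days, exemption €127000 → (€238000 − €127000) × 3.45% × 108/365 = €1133.1123
April 19 – September 7, 2001: 142 days, exemption €204000 → (€238000 − €204000) × 3.45% × 142/365 = €456.3452
September 8 – December 31, 2001: 115 days, exemption €99000 → (€238000 − €99000) × 3.45% × 115/365 = €1510.9110
Total = €3100.3685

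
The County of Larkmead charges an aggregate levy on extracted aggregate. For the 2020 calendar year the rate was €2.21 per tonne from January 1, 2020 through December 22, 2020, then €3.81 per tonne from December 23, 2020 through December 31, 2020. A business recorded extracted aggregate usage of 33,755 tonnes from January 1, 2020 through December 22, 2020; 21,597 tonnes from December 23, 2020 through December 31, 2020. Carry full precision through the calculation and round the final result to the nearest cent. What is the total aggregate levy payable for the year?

€156883.12

January 1 – December 22, 2020: 33,755 tonnes at €2.21/tonne → €74598.55
December 23 – December 31, 2020: 21,597 tonnes at €3.81/tonne → €82284.57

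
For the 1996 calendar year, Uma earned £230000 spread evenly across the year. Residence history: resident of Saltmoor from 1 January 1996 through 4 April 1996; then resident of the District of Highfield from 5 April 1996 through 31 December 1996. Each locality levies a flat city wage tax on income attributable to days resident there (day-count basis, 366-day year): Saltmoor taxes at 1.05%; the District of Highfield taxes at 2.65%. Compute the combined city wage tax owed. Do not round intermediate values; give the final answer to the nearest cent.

£5139.81

Saltmoor, 1 January – 4 April 1996: 95 days → £230000 × 1.05% × 95/366 = £626.8443
The District of Highfield, 5 April – 31 December 1996: 271 days → £230000 × 2.65% × 271/366 = £4512.9645
Total = £5139.8087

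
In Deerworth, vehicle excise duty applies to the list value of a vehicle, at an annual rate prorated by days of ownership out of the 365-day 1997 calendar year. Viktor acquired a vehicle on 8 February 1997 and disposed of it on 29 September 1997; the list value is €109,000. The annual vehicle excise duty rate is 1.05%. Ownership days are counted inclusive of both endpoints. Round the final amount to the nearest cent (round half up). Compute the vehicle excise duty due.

Days held (8 February – 29 September 1997): 234 out of 365
Tax = €109,000 × 1.05% × 234/365 = €733.7342

€733.73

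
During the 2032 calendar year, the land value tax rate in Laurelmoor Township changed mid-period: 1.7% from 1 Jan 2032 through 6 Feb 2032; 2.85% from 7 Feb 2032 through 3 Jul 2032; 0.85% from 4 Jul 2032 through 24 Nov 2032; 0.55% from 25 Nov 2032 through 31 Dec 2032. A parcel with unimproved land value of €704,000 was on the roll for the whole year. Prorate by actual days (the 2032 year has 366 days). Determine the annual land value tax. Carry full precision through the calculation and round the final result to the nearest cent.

€12,068.98

1 Jan – 6 Feb 2032: 37 days at 1.7% → €704,000 × 1.7% × 37/366 = €1,209.8798
7 Feb – 3 Jul 2032: 148 days at 2.85% → €704,000 × 2.85% × 148/366 = €8,113.3115
4 Jul – 24 Nov 2032: 144 days at 0.85% → €704,000 × 0.85% × 144/366 = €2,354.3607
25 Nov – 31 Dec 2032: 37 days at 0.55% → €704,000 × 0.55% × 37/366 = €391.4317
Total = €12,068.9836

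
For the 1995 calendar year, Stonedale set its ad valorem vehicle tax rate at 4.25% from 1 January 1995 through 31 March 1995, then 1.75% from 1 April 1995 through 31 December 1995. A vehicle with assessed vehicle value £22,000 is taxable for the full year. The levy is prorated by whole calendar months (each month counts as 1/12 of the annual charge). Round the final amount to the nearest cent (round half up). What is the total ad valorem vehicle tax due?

1 January – 31 March 1995: 3 months at 4.25% → £22,000 × 4.25% × 3/12 = £233.7500
1 April – 31 December 1995: 9 months at 1.75% → £22,000 × 1.75% × 9/12 = £288.7500
Total = £522.5000

£522.50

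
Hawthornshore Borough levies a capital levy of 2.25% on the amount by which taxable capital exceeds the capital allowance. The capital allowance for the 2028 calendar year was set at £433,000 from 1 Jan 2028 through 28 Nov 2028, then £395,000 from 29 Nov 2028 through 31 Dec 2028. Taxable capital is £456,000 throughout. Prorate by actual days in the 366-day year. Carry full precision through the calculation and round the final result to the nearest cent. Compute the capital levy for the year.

£594.59

1 Jan – 28 Nov 2028: 333 days, exemption £433,000 → (£456,000 − £433,000) × 2.25% × 333/366 = £470.8402
29 Nov – 31 Dec 2028: 33 days, exemption £395,000 → (£456,000 − £395,000) × 2.25% × 33/366 = £123.7500
Total = £594.5902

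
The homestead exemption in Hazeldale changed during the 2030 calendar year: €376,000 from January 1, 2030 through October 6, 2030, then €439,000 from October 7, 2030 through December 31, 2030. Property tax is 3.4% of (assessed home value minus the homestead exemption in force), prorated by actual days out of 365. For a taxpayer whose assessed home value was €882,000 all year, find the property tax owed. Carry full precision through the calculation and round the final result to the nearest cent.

January 1 – October 6, 2030: 279 days, exemption €376,000 → (€882,000 − €376,000) × 3.4% × 279/365 = €13,150.4548
October 7 – December 31, 2030: 86 days, exemption €439,000 → (€882,000 − €439,000) × 3.4% × 86/365 = €3,548.8548
Total = €16,699.3096

€16,699.31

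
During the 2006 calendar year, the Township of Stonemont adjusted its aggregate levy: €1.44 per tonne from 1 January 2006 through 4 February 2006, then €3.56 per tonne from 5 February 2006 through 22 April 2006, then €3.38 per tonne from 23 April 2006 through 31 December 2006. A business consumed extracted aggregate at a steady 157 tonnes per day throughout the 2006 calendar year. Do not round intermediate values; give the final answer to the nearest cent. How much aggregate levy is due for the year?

€185206.62

1 January – 4 February 2006: 35 days × 157 tonnes/day = 5,495 tonnes at €1.44/tonne → €7912.80
5 February – 22 April 2006: 77 days × 157 tonnes/day = 12,089 tonnes at €3.56/tonne → €43036.84
23 April – 31 December 2006: 253 days × 157 tonnes/day = 39,721 tonnes at €3.38/tonne → €134256.98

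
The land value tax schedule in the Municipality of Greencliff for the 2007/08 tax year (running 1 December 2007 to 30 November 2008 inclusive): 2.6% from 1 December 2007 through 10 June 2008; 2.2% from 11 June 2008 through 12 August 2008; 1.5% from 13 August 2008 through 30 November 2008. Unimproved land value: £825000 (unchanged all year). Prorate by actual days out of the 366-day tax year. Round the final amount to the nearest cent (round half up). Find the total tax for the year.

1 December 2007 – 10 June 2008: 193 days at 2.6% → £825000 × 2.6% × 193/366 = £11311.0656
11 June – 12 August 2008: 63 days at 2.2% → £825000 × 2.2% × 63/366 = £3124.1803
13 August – 30 November 2008: 110 days at 1.5% → £825000 × 1.5% × 110/366 = £3719.2623
Total = £18154.5082

£18154.51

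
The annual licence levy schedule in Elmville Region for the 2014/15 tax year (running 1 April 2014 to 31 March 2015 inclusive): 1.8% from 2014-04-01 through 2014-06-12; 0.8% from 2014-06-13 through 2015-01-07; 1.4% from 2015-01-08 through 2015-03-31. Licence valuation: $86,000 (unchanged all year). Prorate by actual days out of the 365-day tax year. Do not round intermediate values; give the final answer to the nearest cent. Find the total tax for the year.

$977.34

2014-04-01 to 2014-06-12: 73 days at 1.8% → $86,000 × 1.8% × 73/365 = $309.6000
2014-06-13 to 2015-01-07: 209 days at 0.8% → $86,000 × 0.8% × 209/365 = $393.9507
2015-01-08 to 2015-03-31: 83 days at 1.4% → $86,000 × 1.4% × 83/365 = $273.7863
Total = $977.3370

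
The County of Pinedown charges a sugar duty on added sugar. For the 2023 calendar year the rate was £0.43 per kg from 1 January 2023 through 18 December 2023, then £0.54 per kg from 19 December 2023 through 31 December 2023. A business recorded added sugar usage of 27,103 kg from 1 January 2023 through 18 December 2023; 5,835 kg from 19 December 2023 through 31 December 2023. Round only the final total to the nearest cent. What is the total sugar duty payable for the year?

£14,805.19

1 January – 18 December 2023: 27,103 kg at £0.43/kg → £11,654.29
19 December – 31 December 2023: 5,835 kg at £0.54/kg → £3,150.90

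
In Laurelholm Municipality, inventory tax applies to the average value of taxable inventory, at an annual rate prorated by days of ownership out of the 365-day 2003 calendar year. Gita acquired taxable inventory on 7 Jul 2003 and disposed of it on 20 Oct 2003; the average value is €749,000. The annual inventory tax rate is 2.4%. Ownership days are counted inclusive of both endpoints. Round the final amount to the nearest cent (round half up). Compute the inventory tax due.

Days held (7 Jul – 20 Oct 2003): 106 out of 365
Tax = €749,000 × 2.4% × 106/365 = €5,220.4274

€5,220.43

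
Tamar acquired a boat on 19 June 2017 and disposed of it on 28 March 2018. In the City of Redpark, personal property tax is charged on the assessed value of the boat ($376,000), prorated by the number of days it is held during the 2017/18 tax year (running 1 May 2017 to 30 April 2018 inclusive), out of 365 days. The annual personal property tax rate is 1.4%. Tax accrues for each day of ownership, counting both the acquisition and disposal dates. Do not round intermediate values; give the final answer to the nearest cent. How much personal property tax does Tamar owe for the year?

$4,081.40

Days held (19 June 2017 – 28 March 2018): 283 out of 365
Tax = $376,000 × 1.4% × 283/365 = $4,081.4027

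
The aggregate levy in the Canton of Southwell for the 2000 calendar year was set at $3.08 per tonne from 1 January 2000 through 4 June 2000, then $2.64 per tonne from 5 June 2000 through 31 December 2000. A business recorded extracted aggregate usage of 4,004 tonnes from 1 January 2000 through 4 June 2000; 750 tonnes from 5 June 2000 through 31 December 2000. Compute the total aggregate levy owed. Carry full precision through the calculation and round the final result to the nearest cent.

$14,312.32

1 January – 4 June 2000: 4,004 tonnes at $3.08/tonne → $12,332.32
5 June – 31 December 2000: 750 tonnes at $2.64/tonne → $1,980.00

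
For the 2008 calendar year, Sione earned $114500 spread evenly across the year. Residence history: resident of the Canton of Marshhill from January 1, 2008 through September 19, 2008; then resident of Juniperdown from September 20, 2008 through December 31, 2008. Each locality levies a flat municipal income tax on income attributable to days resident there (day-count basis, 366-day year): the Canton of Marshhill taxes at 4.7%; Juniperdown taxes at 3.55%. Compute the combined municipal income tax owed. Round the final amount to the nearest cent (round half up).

$5010.94

The Canton of Marshhill, January 1 – September 19, 2008: 263 days → $114500 × 4.7% × 263/366 = $3867.0342
Juniperdown, September 20 – December 31, 2008: 103 days → $114500 × 3.55% × 103/366 = $1143.9051
Total = $5010.9392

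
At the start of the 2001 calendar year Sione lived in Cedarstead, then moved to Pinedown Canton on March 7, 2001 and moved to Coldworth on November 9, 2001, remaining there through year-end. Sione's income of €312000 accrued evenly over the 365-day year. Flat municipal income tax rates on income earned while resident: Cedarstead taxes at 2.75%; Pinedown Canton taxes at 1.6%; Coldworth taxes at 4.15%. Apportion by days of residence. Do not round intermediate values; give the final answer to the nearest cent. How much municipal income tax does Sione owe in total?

Cedarstead, January 1 – March 6, 2001: 65 days → €312000 × 2.75% × 65/365 = €1527.9452
Pinedown Canton, March 7 – November 8, 2001: 247 days → €312000 × 1.6% × 247/365 = €3378.1479
Coldworth, November 9 – December 31, 2001: 53 days → €312000 × 4.15% × 53/365 = €1880.1205
Total = €6786.2137

€6786.21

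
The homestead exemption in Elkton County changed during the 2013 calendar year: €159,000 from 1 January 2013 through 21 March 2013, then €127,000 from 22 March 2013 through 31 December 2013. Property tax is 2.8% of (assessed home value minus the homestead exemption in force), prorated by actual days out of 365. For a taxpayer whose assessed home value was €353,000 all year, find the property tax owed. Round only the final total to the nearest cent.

€6,131.62

1 January – 21 March 2013: 80 days, exemption €159,000 → (€353,000 − €159,000) × 2.8% × 80/365 = €1,190.5753
22 March – 31 December 2013: 285 days, exemption €127,000 → (€353,000 − €127,000) × 2.8% × 285/365 = €4,941.0411
Total = €6,131.6164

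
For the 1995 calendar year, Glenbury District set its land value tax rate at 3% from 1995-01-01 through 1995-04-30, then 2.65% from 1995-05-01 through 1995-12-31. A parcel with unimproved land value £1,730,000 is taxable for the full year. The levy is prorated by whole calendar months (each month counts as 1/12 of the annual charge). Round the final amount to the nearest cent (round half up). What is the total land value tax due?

1995-01-01 to 1995-04-30: 4 months at 3% → £1,730,000 × 3% × 4/12 = £17,300.0000
1995-05-01 to 1995-12-31: 8 months at 2.65% → £1,730,000 × 2.65% × 8/12 = £30,563.3333
Total = £47,863.3333

£47,863.33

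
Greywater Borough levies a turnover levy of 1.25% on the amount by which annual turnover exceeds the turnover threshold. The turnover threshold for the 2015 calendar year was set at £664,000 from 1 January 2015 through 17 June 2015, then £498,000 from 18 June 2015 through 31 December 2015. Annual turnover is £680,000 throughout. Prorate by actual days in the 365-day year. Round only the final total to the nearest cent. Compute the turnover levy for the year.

1 January – 17 June 2015: 168 days, exemption £664,000 → (£680,000 − £664,000) × 1.25% × 168/365 = £92.0548
18 June – 31 December 2015: 197 days, exemption £498,000 → (£680,000 − £498,000) × 1.25% × 197/365 = £1,227.8767
Total = £1,319.9315

£1,319.93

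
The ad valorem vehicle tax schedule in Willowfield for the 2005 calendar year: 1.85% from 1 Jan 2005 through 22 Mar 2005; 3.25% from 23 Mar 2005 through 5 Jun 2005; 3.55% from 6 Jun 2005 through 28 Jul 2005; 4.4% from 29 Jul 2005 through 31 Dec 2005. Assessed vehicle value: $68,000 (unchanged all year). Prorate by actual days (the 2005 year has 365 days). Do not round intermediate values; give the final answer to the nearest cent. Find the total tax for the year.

1 Jan – 22 Mar 2005: 81 days at 1.85% → $68,000 × 1.85% × 81/365 = $279.1726
23 Mar – 5 Jun 2005: 75 days at 3.25% → $68,000 × 3.25% × 75/365 = $454.1096
6 Jun – 28 Jul 2005: 53 days at 3.55% → $68,000 × 3.55% × 53/365 = $350.5260
29 Jul – 31 Dec 2005: 156 days at 4.4% → $68,000 × 4.4% × 156/365 = $1,278.7726
Total = $2,362.5808

$2,362.58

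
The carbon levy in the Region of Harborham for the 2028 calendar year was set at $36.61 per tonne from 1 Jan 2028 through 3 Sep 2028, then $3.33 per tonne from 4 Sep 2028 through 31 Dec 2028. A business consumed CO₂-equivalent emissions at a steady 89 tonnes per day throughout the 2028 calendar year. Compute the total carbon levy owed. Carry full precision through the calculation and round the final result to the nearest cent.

1 Jan – 3 Sep 2028: 247 days × 89 tonnes/day = 21,983 tonnes at $36.61/tonne → $804,797.63
4 Sep – 31 Dec 2028: 119 days × 89 tonnes/day = 10,591 tonnes at $3.33/tonne → $35,268.03

$840,065.66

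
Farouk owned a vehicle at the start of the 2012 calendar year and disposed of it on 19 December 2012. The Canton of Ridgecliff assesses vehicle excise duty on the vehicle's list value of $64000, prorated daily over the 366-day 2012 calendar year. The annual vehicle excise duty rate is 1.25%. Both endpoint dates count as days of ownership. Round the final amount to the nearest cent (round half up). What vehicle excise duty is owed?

$773.77

Days held (1 January – 19 December 2012): 354 out of 366
Tax = $64000 × 1.25% × 354/366 = $773.7705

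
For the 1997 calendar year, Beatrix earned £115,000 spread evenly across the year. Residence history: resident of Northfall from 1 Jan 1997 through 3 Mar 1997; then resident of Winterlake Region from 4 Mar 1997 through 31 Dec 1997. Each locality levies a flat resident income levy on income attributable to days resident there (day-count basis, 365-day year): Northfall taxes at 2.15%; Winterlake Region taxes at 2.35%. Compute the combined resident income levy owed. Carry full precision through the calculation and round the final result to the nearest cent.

£2,663.43

Northfall, 1 Jan – 3 Mar 1997: 62 days → £115,000 × 2.15% × 62/365 = £419.9863
Winterlake Region, 4 Mar – 31 Dec 1997: 303 days → £115,000 × 2.35% × 303/365 = £2,243.4452
Total = £2,663.4315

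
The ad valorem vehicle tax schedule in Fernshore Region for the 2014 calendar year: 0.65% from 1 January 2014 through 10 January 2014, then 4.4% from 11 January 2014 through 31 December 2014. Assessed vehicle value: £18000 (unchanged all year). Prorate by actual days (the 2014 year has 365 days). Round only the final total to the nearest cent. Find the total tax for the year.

1 January – 10 January 2014: 10 days at 0.65% → £18000 × 0.65% × 10/365 = £3.2055
11 January – 31 December 2014: 355 days at 4.4% → £18000 × 4.4% × 355/365 = £770.3014
Total = £773.5068

£773.51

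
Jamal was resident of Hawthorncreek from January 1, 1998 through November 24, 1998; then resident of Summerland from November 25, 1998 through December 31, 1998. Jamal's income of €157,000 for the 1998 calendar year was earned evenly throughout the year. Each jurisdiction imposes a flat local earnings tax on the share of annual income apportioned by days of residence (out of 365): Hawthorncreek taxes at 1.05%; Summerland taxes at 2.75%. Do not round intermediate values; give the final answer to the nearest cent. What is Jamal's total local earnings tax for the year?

€1,919.06

Hawthorncreek, January 1 – November 24, 1998: 328 days → €157,000 × 1.05% × 328/365 = €1,481.3918
Summerland, November 25 – December 31, 1998: 37 days → €157,000 × 2.75% × 37/365 = €437.6644
Total = €1,919.0562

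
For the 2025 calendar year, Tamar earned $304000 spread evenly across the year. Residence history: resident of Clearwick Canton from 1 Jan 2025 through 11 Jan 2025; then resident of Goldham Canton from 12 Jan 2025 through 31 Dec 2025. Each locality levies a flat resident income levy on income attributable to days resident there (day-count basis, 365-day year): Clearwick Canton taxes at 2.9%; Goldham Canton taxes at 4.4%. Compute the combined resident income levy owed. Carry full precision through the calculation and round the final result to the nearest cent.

Clearwick Canton, 1 Jan – 11 Jan 2025: 11 days → $304000 × 2.9% × 11/365 = $265.6877
Goldham Canton, 12 Jan – 31 Dec 2025: 354 days → $304000 × 4.4% × 354/365 = $12972.8877
Total = $13238.5753

$13238.58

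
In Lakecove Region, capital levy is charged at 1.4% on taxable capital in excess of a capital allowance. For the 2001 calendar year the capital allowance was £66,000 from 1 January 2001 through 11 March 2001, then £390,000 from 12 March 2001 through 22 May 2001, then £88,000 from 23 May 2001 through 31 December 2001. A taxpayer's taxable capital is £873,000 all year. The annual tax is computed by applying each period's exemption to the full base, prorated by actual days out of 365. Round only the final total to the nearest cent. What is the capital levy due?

1 January – 11 March 2001: 70 days, exemption £66,000 → (£873,000 − £66,000) × 1.4% × 70/365 = £2,166.7397
12 March – 22 May 2001: 72 days, exemption £390,000 → (£873,000 − £390,000) × 1.4% × 72/365 = £1,333.8740
23 May – 31 December 2001: 223 days, exemption £88,000 → (£873,000 − £88,000) × 1.4% × 223/365 = £6,714.4384
Total = £10,215.0521

£10,215.05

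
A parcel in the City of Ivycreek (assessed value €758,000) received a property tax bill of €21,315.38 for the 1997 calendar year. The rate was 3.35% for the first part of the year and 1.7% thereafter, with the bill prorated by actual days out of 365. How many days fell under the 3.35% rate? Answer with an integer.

246 days

Let d = days at the first rate; then 365 − d days at the second rate.
€758,000 × [3.35%·d + 1.7%·(365−d)] / 365 = €21,315.38
Solving gives d = 246, so the new rate took effect on 4 Sep 1997.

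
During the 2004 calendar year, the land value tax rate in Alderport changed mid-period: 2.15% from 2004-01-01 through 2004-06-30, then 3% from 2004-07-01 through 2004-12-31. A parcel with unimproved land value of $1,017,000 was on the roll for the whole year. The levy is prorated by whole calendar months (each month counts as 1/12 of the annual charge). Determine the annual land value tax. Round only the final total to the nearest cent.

2004-01-01 to 2004-06-30: 6 months at 2.15% → $1,017,000 × 2.15% × 6/12 = $10,932.7500
2004-07-01 to 2004-12-31: 6 months at 3% → $1,017,000 × 3% × 6/12 = $15,255.0000
Total = $26,187.7500

$26,187.75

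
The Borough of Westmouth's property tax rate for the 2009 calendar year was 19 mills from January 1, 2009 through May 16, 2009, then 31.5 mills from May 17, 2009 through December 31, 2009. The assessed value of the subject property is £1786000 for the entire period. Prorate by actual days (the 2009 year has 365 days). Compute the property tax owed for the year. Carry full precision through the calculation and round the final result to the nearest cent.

January 1 – May 16, 2009: 136 days at 19 mills → £1786000 × 1.9% × 136/365 = £12643.9014
May 17 – December 31, 2009: 229 days at 31.5 mills → £1786000 × 3.15% × 229/365 = £35296.7425
Total = £47940.6438

£47940.64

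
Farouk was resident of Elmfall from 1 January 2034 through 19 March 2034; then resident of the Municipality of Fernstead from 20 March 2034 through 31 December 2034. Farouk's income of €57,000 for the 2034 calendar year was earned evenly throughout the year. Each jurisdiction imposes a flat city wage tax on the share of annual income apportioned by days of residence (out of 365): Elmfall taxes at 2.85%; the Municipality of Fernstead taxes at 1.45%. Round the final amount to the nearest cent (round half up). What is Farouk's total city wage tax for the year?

€997.03

Elmfall, 1 January – 19 March 2034: 78 days → €57,000 × 2.85% × 78/365 = €347.1534
The Municipality of Fernstead, 20 March – 31 December 2034: 287 days → €57,000 × 1.45% × 287/365 = €649.8781
Total = €997.0315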